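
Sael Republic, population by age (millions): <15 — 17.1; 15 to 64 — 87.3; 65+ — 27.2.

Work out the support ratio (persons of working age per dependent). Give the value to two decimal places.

Support ratio = 87.3 / (17.1 + 27.2) = 87.3 / 44.3 = 1.97

Support ratio: 1.97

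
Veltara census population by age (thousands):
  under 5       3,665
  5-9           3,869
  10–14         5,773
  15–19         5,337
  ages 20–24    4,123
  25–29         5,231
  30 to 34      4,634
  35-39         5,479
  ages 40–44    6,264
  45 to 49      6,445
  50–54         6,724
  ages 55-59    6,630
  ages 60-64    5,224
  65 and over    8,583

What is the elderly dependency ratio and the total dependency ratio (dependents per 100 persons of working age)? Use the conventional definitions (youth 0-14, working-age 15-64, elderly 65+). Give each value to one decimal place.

0–14: 3,665 + 3,869 + 5,773 = 13,307
15–64: 5,337 + 4,123 + 5,231 + 4,634 + 5,479 + 6,264 + 6,445 + 6,724 + 6,630 + 5,224 = 56,091
65+: 8,583
Old-age dependency ratio = 8,583 / 56,091 × 100 = 15.3
Total dependency ratio = (13,307 + 8,583) / 56,091 × 100 = 21,890 / 56,091 × 100 = 39.0

Old-age dependency ratio: 15.3
Total dependency ratio: 39.0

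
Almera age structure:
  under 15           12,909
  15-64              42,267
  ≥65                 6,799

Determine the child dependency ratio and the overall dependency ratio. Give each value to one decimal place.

Youth dependency ratio = 12,909 / 42,267 × 100 = 30.5
Total dependency ratio = (12,909 + 6,799) / 42,267 × 100 = 19,708 / 42,267 × 100 = 46.6

Youth dependency ratio: 30.5
Total dependency ratio: 46.6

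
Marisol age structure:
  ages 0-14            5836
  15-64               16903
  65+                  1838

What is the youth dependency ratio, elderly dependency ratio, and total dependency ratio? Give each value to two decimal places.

Youth dependency ratio = 5836 / 16903 × 100 = 34.53
Old-age dependency ratio = 1838 / 16903 × 100 = 10.87
Total dependency ratio = (5836 + 1838) / 16903 × 100 = 7674 / 16903 × 100 = 45.40

Youth dependency ratio: 34.53
Old-age dependency ratio: 10.87
Total dependency ratio: 45.40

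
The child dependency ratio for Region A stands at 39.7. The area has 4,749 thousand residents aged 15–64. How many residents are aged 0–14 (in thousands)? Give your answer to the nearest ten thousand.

Youth dependency ratio = youth / working-age × 100
39.7 = Y / 4,749 × 100
⇒ 1,890

Aged 0–14: 1,890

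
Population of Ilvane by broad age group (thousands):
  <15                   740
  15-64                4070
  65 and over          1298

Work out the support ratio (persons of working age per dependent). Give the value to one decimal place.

Support ratio: 2.0

Support ratio = 4070 / (740 + 1298) = 4070 / 2038 = 2.0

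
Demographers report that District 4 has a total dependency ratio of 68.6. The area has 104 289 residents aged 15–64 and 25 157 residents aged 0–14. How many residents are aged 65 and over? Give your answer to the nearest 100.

Total dependency ratio = (youth + elderly) / working-age × 100
68.6 = (25 157 + E) / 104 289 × 100
⇒ 46 400

Aged 65 and over: 46 400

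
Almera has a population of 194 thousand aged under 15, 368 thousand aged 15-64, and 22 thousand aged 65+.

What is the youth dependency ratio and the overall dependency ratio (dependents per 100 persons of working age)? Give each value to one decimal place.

Youth dependency ratio = 194 / 368 × 100 = 52.7
Total dependency ratio = (194 + 22) / 368 × 100 = 216 / 368 × 100 = 58.7

Youth dependency ratio: 52.7
Total dependency ratio: 58.7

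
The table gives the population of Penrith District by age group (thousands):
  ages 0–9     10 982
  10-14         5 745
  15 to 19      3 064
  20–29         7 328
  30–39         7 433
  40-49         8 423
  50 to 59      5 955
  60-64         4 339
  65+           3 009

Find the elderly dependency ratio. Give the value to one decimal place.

Old-age dependency ratio: 8.2

0–14: 10 982 + 5 745 = 16 727
15–64: 3 064 + 7 328 + 7 433 + 8 423 + 5 955 + 4 339 = 36 542
65+: 3 009
Old-age dependency ratio = 3 009 / 36 542 × 100 = 8.2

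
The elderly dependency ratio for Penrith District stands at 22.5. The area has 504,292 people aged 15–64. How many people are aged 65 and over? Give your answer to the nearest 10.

Old-age dependency ratio = elderly / working-age × 100
22.5 = E / 504,292 × 100
⇒ 113,470

Aged 65 and over: 113,470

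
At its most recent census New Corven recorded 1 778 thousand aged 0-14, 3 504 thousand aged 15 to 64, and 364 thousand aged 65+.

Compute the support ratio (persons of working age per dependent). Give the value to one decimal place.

Support ratio: 1.6

Support ratio = 3 504 / (1 778 + 364) = 3 504 / 2 142 = 1.6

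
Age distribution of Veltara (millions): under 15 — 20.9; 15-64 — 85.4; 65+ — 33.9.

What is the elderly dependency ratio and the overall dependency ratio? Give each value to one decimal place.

Old-age dependency ratio = 33.9 / 85.4 × 100 = 39.7
Total dependency ratio = (20.9 + 33.9) / 85.4 × 100 = 54.8 / 85.4 × 100 = 64.2

Old-age dependency ratio: 39.7
Total dependency ratio: 64.2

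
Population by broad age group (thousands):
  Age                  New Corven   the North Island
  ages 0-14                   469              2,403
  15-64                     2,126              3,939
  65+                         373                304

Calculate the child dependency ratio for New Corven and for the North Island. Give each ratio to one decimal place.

New Corven: 22.1
the North Island: 61.0

New Corven: 469 / 2,126 × 100 = 22.1
the North Island: 2,403 / 3,939 × 100 = 61.0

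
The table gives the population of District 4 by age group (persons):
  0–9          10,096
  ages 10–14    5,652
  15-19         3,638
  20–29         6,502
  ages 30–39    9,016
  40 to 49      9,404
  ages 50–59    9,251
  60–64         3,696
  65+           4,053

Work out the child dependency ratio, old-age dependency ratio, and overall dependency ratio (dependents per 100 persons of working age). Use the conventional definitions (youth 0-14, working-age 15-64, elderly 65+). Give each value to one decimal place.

Youth dependency ratio: 37.9
Old-age dependency ratio: 9.8
Total dependency ratio: 47.7

0–14: 10,096 + 5,652 = 15,748
15–64: 3,638 + 6,502 + 9,016 + 9,404 + 9,251 + 3,696 = 41,507
65+: 4,053
Youth dependency ratio = 15,748 / 41,507 × 100 = 37.9
Old-age dependency ratio = 4,053 / 41,507 × 100 = 9.8
Total dependency ratio = (15,748 + 4,053) / 41,507 × 100 = 19,801 / 41,507 × 100 = 47.7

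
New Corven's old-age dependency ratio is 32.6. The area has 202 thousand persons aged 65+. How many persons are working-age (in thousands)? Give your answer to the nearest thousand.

Old-age dependency ratio = elderly / working-age × 100
32.6 = 202 / W × 100
⇒ 620

Working-age: 620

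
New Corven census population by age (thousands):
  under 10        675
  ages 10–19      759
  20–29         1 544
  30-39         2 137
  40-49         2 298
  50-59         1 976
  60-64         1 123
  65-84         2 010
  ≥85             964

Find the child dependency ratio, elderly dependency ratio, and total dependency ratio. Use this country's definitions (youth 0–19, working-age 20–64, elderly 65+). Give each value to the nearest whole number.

0–19: 675 + 759 = 1 434
20–64: 1 544 + 2 137 + 2 298 + 1 976 + 1 123 = 9 078
65+: 2 010 + 964 = 2 974
Youth dependency ratio = 1 434 / 9 078 × 100 = 16
Old-age dependency ratio = 2 974 / 9 078 × 100 = 33
Total dependency ratio = (1 434 + 2 974) / 9 078 × 100 = 4 408 / 9 078 × 100 = 49

Youth dependency ratio: 16
Old-age dependency ratio: 33
Total dependency ratio: 49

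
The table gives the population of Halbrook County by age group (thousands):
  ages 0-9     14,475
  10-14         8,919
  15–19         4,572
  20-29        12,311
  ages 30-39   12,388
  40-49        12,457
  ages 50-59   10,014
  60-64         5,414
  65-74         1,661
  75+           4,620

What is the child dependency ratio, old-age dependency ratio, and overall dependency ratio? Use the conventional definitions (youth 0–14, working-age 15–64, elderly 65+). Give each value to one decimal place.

Youth dependency ratio: 40.9
Old-age dependency ratio: 11.0
Total dependency ratio: 51.9

0–14: 14,475 + 8,919 = 23,394
15–64: 4,572 + 12,311 + 12,388 + 12,457 + 10,014 + 5,414 = 57,156
65+: 1,661 + 4,620 = 6,281
Youth dependency ratio = 23,394 / 57,156 × 100 = 40.9
Old-age dependency ratio = 6,281 / 57,156 × 100 = 11.0
Total dependency ratio = (23,394 + 6,281) / 57,156 × 100 = 29,675 / 57,156 × 100 = 51.9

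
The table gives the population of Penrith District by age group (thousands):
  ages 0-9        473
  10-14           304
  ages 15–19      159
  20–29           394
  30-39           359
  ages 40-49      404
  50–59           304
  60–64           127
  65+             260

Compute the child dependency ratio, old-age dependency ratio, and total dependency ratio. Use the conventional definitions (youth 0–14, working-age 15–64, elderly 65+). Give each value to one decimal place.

Youth dependency ratio: 44.5
Old-age dependency ratio: 14.9
Total dependency ratio: 59.4

0–14: 473 + 304 = 777
15–64: 159 + 394 + 359 + 404 + 304 + 127 = 1747
65+: 260
Youth dependency ratio = 777 / 1747 × 100 = 44.5
Old-age dependency ratio = 260 / 1747 × 100 = 14.9
Total dependency ratio = (777 + 260) / 1747 × 100 = 1037 / 1747 × 100 = 59.4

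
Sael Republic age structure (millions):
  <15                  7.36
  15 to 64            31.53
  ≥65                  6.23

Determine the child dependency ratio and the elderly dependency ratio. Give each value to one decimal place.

Youth dependency ratio = 7.36 / 31.53 × 100 = 23.3
Old-age dependency ratio = 6.23 / 31.53 × 100 = 19.8

Youth dependency ratio: 23.3
Old-age dependency ratio: 19.8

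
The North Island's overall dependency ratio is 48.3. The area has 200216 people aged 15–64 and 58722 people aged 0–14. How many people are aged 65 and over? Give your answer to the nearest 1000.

Total dependency ratio = (youth + elderly) / working-age × 100
48.3 = (58722 + E) / 200216 × 100
⇒ 38000

Aged 65 and over: 38000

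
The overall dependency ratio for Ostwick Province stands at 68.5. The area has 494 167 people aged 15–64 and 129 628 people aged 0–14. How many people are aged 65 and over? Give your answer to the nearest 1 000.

Total dependency ratio = (youth + elderly) / working-age × 100
68.5 = (129 628 + E) / 494 167 × 100
⇒ 209 000

Aged 65 and over: 209 000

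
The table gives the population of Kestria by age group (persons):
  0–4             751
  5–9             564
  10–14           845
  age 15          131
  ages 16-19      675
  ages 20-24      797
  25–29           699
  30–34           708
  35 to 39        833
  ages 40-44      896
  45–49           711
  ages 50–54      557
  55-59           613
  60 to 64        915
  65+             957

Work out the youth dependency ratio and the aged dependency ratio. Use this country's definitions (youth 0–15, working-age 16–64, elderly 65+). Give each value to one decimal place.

0–15: 751 + 564 + 845 + 131 = 2 291
16–64: 675 + 797 + 699 + 708 + 833 + 896 + 711 + 557 + 613 + 915 = 7 404
65+: 957
Youth dependency ratio = 2 291 / 7 404 × 100 = 30.9
Old-age dependency ratio = 957 / 7 404 × 100 = 12.9

Youth dependency ratio: 30.9
Old-age dependency ratio: 12.9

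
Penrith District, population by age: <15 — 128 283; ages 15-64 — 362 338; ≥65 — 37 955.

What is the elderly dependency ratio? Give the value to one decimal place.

Old-age dependency ratio: 10.5

Old-age dependency ratio = 37 955 / 362 338 × 100 = 10.5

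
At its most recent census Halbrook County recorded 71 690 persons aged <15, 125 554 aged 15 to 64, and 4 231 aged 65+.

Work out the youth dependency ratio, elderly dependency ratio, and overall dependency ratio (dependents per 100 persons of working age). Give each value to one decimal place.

Youth dependency ratio = 71 690 / 125 554 × 100 = 57.1
Old-age dependency ratio = 4 231 / 125 554 × 100 = 3.4
Total dependency ratio = (71 690 + 4 231) / 125 554 × 100 = 75 921 / 125 554 × 100 = 60.5

Youth dependency ratio: 57.1
Old-age dependency ratio: 3.4
Total dependency ratio: 60.5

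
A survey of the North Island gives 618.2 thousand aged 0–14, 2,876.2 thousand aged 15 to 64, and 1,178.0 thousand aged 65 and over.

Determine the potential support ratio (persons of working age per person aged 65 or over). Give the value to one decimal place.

Potential support ratio: 2.4

Potential support ratio = 2,876.2 / 1,178.0 = 2.4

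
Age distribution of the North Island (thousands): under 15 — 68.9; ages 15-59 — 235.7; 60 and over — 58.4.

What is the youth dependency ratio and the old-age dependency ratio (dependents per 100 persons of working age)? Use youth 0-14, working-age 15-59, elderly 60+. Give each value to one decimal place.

Youth dependency ratio: 29.2
Old-age dependency ratio: 24.8

Youth dependency ratio = 68.9 / 235.7 × 100 = 29.2
Old-age dependency ratio = 58.4 / 235.7 × 100 = 24.8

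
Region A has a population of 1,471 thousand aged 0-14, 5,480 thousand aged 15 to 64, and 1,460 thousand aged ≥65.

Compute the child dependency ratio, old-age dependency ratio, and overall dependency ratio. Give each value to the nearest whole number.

Youth dependency ratio: 27
Old-age dependency ratio: 27
Total dependency ratio: 53

Youth dependency ratio = 1,471 / 5,480 × 100 = 27
Old-age dependency ratio = 1,460 / 5,480 × 100 = 27
Total dependency ratio = (1,471 + 1,460) / 5,480 × 100 = 2,931 / 5,480 × 100 = 53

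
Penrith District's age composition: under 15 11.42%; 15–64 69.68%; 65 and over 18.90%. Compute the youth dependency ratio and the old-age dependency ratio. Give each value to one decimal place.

Youth dependency ratio: 16.4
Old-age dependency ratio: 27.1

Youth dependency ratio = 11.42 / 69.68 × 100 = 16.4
Old-age dependency ratio = 18.90 / 69.68 × 100 = 27.1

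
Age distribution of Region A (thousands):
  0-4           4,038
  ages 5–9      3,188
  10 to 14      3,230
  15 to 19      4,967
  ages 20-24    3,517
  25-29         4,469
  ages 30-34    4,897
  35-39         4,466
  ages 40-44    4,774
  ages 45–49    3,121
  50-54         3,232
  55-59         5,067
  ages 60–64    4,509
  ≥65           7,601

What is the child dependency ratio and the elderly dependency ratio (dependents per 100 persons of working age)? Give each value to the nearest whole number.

Youth dependency ratio: 24
Old-age dependency ratio: 18

0–14: 4,038 + 3,188 + 3,230 = 10,456
15–64: 4,967 + 3,517 + 4,469 + 4,897 + 4,466 + 4,774 + 3,121 + 3,232 + 5,067 + 4,509 = 43,019
65+: 7,601
Youth dependency ratio = 10,456 / 43,019 × 100 = 24
Old-age dependency ratio = 7,601 / 43,019 × 100 = 18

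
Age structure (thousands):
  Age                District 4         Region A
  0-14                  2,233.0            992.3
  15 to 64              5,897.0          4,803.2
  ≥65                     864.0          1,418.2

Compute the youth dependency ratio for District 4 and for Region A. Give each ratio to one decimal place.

District 4: 37.9
Region A: 20.7

District 4: 2,233.0 / 5,897.0 × 100 = 37.9
Region A: 992.3 / 4,803.2 × 100 = 20.7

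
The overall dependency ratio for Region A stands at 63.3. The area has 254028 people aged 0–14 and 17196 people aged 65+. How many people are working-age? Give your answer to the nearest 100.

Working-age: 428500

Total dependency ratio = (youth + elderly) / working-age × 100
63.3 = (254028 + 17196) / W × 100
⇒ 428500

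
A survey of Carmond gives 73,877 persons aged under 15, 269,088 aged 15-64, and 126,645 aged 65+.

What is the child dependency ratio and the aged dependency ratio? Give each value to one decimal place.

Youth dependency ratio: 27.5
Old-age dependency ratio: 47.1

Youth dependency ratio = 73,877 / 269,088 × 100 = 27.5
Old-age dependency ratio = 126,645 / 269,088 × 100 = 47.1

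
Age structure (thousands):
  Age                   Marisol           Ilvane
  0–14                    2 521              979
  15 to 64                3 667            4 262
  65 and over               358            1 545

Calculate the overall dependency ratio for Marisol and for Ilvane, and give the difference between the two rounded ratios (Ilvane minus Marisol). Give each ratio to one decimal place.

Marisol: 78.5
Ilvane: 59.2
Difference: -19.3

Marisol: (2 521 + 358) / 3 667 × 100 = 2 879 / 3 667 × 100 = 78.5
Ilvane: (979 + 1 545) / 4 262 × 100 = 2 524 / 4 262 × 100 = 59.2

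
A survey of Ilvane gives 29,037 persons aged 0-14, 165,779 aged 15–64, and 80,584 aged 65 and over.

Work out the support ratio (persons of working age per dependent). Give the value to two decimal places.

Support ratio: 1.51

Support ratio = 165,779 / (29,037 + 80,584) = 165,779 / 109,621 = 1.51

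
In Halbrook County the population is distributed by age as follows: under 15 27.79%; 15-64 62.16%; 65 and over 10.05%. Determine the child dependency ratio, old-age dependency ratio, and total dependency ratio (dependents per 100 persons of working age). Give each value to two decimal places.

Youth dependency ratio = 27.79 / 62.16 × 100 = 44.71
Old-age dependency ratio = 10.05 / 62.16 × 100 = 16.17
Total dependency ratio = (27.79 + 10.05) / 62.16 × 100 = 37.84 / 62.16 × 100 = 60.88

Youth dependency ratio: 44.71
Old-age dependency ratio: 16.17
Total dependency ratio: 60.88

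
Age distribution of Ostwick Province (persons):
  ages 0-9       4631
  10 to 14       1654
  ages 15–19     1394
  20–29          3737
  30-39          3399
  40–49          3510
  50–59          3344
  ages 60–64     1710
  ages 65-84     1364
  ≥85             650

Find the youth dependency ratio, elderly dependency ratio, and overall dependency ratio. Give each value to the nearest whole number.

Youth dependency ratio: 37
Old-age dependency ratio: 12
Total dependency ratio: 49

0–14: 4631 + 1654 = 6285
15–64: 1394 + 3737 + 3399 + 3510 + 3344 + 1710 = 17094
65+: 1364 + 650 = 2014
Youth dependency ratio = 6285 / 17094 × 100 = 37
Old-age dependency ratio = 2014 / 17094 × 100 = 12
Total dependency ratio = (6285 + 2014) / 17094 × 100 = 8299 / 17094 × 100 = 49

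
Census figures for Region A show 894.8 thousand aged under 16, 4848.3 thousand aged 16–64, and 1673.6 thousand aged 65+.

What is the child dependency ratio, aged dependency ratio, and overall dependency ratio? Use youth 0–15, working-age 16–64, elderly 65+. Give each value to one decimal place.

Youth dependency ratio = 894.8 / 4848.3 × 100 = 18.5
Old-age dependency ratio = 1673.6 / 4848.3 × 100 = 34.5
Total dependency ratio = (894.8 + 1673.6) / 4848.3 × 100 = 2568.4 / 4848.3 × 100 = 53.0

Youth dependency ratio: 18.5
Old-age dependency ratio: 34.5
Total dependency ratio: 53.0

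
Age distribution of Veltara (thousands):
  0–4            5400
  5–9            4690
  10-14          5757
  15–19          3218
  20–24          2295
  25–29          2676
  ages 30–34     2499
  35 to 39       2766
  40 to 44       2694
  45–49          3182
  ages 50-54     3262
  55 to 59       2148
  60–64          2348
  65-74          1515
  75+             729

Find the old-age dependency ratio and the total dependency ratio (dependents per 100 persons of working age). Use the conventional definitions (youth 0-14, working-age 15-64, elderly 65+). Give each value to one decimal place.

0–14: 5400 + 4690 + 5757 = 15847
15–64: 3218 + 2295 + 2676 + 2499 + 2766 + 2694 + 3182 + 3262 + 2148 + 2348 = 27088
65+: 1515 + 729 = 2244
Old-age dependency ratio = 2244 / 27088 × 100 = 8.3
Total dependency ratio = (15847 + 2244) / 27088 × 100 = 18091 / 27088 × 100 = 66.8

Old-age dependency ratio: 8.3
Total dependency ratio: 66.8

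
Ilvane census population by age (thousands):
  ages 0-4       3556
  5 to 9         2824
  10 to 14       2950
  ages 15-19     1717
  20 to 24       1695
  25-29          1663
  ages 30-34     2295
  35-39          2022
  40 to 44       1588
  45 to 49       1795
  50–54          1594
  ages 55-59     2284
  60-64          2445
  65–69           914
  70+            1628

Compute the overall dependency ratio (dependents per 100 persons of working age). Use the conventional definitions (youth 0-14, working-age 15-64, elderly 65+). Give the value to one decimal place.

Total dependency ratio: 62.2

0–14: 3556 + 2824 + 2950 = 9330
15–64: 1717 + 1695 + 1663 + 2295 + 2022 + 1588 + 1795 + 1594 + 2284 + 2445 = 19098
65+: 914 + 1628 = 2542
Total dependency ratio = (9330 + 2542) / 19098 × 100 = 11872 / 19098 × 100 = 62.2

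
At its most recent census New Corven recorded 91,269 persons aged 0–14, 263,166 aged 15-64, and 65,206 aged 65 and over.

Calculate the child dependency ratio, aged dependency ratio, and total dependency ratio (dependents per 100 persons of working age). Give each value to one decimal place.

Youth dependency ratio = 91,269 / 263,166 × 100 = 34.7
Old-age dependency ratio = 65,206 / 263,166 × 100 = 24.8
Total dependency ratio = (91,269 + 65,206) / 263,166 × 100 = 156,475 / 263,166 × 100 = 59.5

Youth dependency ratio: 34.7
Old-age dependency ratio: 24.8
Total dependency ratio: 59.5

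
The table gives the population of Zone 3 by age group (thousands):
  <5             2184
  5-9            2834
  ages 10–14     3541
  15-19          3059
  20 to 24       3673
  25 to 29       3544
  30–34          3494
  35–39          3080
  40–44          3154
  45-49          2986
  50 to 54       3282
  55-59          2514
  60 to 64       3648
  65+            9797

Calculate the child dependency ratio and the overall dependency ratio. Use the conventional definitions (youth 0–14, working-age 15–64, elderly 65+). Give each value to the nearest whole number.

Youth dependency ratio: 26
Total dependency ratio: 57

0–14: 2184 + 2834 + 3541 = 8559
15–64: 3059 + 3673 + 3544 + 3494 + 3080 + 3154 + 2986 + 3282 + 2514 + 3648 = 32434
65+: 9797
Youth dependency ratio = 8559 / 32434 × 100 = 26
Total dependency ratio = (8559 + 9797) / 32434 × 100 = 18356 / 32434 × 100 = 57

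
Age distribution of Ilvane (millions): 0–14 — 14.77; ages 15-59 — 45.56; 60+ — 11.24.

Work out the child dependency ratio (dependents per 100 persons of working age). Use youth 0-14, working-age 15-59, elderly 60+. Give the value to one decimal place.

Youth dependency ratio = 14.77 / 45.56 × 100 = 32.4

Youth dependency ratio: 32.4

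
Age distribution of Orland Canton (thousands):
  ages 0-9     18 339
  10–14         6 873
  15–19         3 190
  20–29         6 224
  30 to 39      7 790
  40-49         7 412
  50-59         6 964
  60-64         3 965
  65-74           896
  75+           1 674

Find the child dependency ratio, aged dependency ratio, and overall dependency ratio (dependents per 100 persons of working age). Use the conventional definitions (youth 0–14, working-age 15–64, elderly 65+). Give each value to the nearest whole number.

0–14: 18 339 + 6 873 = 25 212
15–64: 3 190 + 6 224 + 7 790 + 7 412 + 6 964 + 3 965 = 35 545
65+: 896 + 1 674 = 2 570
Youth dependency ratio = 25 212 / 35 545 × 100 = 71
Old-age dependency ratio = 2 570 / 35 545 × 100 = 7
Total dependency ratio = (25 212 + 2 570) / 35 545 × 100 = 27 782 / 35 545 × 100 = 78

Youth dependency ratio: 71
Old-age dependency ratio: 7
Total dependency ratio: 78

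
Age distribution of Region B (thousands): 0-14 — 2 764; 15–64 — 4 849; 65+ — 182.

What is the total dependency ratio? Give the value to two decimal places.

Total dependency ratio = (2 764 + 182) / 4 849 × 100 = 2 946 / 4 849 × 100 = 60.75

Total dependency ratio: 60.75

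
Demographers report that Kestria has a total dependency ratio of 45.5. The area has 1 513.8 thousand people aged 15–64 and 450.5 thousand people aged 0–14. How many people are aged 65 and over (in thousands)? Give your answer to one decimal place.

Total dependency ratio = (youth + elderly) / working-age × 100
45.5 = (450.5 + E) / 1 513.8 × 100
⇒ 238.3

Aged 65 and over: 238.3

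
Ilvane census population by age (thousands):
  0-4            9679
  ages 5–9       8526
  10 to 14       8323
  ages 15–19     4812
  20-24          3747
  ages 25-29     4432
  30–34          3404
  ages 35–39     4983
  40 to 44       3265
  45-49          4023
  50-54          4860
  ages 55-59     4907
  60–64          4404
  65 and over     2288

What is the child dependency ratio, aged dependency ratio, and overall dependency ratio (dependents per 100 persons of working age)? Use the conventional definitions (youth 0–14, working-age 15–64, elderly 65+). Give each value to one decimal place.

0–14: 9679 + 8526 + 8323 = 26528
15–64: 4812 + 3747 + 4432 + 3404 + 4983 + 3265 + 4023 + 4860 + 4907 + 4404 = 42837
65+: 2288
Youth dependency ratio = 26528 / 42837 × 100 = 61.9
Old-age dependency ratio = 2288 / 42837 × 100 = 5.3
Total dependency ratio = (26528 + 2288) / 42837 × 100 = 28816 / 42837 × 100 = 67.3

Youth dependency ratio: 61.9
Old-age dependency ratio: 5.3
Total dependency ratio: 67.3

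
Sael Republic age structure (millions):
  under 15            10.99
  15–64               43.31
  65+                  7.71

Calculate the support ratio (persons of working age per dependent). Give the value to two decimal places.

Support ratio = 43.31 / (10.99 + 7.71) = 43.31 / 18.70 = 2.32

Support ratio: 2.32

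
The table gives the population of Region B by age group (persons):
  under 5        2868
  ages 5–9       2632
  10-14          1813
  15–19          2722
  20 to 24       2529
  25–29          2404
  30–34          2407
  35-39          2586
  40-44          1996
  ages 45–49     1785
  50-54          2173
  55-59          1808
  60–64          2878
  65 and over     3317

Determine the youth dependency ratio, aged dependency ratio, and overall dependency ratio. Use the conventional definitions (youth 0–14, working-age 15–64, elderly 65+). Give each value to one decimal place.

0–14: 2868 + 2632 + 1813 = 7313
15–64: 2722 + 2529 + 2404 + 2407 + 2586 + 1996 + 1785 + 2173 + 1808 + 2878 = 23288
65+: 3317
Youth dependency ratio = 7313 / 23288 × 100 = 31.4
Old-age dependency ratio = 3317 / 23288 × 100 = 14.2
Total dependency ratio = (7313 + 3317) / 23288 × 100 = 10630 / 23288 × 100 = 45.6

Youth dependency ratio: 31.4
Old-age dependency ratio: 14.2
Total dependency ratio: 45.6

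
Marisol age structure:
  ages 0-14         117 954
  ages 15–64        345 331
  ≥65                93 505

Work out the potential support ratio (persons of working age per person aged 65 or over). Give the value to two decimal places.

Potential support ratio: 3.69

Potential support ratio = 345 331 / 93 505 = 3.69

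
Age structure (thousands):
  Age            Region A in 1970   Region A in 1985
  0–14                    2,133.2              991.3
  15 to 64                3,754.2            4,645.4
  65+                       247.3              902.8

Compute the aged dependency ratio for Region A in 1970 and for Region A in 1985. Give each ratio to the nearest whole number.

Region A in 1970: 247.3 / 3,754.2 × 100 = 7
Region A in 1985: 902.8 / 4,645.4 × 100 = 19

Region A in 1970: 7
Region A in 1985: 19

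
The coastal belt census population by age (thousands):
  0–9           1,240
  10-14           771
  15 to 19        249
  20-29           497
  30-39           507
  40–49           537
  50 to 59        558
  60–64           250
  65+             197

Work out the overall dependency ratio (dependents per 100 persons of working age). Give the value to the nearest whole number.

0–14: 1,240 + 771 = 2,011
15–64: 249 + 497 + 507 + 537 + 558 + 250 = 2,598
65+: 197
Total dependency ratio = (2,011 + 197) / 2,598 × 100 = 2,208 / 2,598 × 100 = 85

Total dependency ratio: 85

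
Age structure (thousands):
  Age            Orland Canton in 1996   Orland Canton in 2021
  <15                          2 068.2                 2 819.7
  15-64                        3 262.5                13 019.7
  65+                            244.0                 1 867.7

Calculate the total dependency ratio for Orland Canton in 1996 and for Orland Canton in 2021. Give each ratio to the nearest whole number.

Orland Canton in 1996: 71
Orland Canton in 2021: 36

Orland Canton in 1996: (2 068.2 + 244.0) / 3 262.5 × 100 = 2 312.2 / 3 262.5 × 100 = 71
Orland Canton in 2021: (2 819.7 + 1 867.7) / 13 019.7 × 100 = 4 687.4 / 13 019.7 × 100 = 36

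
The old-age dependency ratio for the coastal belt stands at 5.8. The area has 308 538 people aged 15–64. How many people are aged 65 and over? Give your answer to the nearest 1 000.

Old-age dependency ratio = elderly / working-age × 100
5.8 = E / 308 538 × 100
⇒ 18 000

Aged 65 and over: 18 000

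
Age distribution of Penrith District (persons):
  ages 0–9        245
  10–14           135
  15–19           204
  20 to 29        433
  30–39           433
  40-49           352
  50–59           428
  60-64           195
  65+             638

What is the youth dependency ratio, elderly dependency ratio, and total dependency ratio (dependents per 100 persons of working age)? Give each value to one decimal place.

Youth dependency ratio: 18.6
Old-age dependency ratio: 31.2
Total dependency ratio: 49.8

0–14: 245 + 135 = 380
15–64: 204 + 433 + 433 + 352 + 428 + 195 = 2,045
65+: 638
Youth dependency ratio = 380 / 2,045 × 100 = 18.6
Old-age dependency ratio = 638 / 2,045 × 100 = 31.2
Total dependency ratio = (380 + 638) / 2,045 × 100 = 1,018 / 2,045 × 100 = 49.8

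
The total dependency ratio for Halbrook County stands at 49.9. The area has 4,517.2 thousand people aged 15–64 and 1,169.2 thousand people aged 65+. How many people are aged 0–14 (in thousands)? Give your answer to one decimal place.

Total dependency ratio = (youth + elderly) / working-age × 100
49.9 = (Y + 1,169.2) / 4,517.2 × 100
⇒ 1,084.9

Aged 0–14: 1,084.9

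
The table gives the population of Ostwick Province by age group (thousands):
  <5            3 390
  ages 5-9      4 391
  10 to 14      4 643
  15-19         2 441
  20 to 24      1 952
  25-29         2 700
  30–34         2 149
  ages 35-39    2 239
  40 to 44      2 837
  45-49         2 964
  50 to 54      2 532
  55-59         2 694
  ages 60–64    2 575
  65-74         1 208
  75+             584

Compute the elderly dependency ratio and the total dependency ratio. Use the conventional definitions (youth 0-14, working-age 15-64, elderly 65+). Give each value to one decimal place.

Old-age dependency ratio: 7.1
Total dependency ratio: 56.7

0–14: 3 390 + 4 391 + 4 643 = 12 424
15–64: 2 441 + 1 952 + 2 700 + 2 149 + 2 239 + 2 837 + 2 964 + 2 532 + 2 694 + 2 575 = 25 083
65+: 1 208 + 584 = 1 792
Old-age dependency ratio = 1 792 / 25 083 × 100 = 7.1
Total dependency ratio = (12 424 + 1 792) / 25 083 × 100 = 14 216 / 25 083 × 100 = 56.7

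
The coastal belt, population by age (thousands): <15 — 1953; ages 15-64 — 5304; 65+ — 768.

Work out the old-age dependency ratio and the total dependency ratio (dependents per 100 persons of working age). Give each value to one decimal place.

Old-age dependency ratio = 768 / 5304 × 100 = 14.5
Total dependency ratio = (1953 + 768) / 5304 × 100 = 2721 / 5304 × 100 = 51.3

Old-age dependency ratio: 14.5
Total dependency ratio: 51.3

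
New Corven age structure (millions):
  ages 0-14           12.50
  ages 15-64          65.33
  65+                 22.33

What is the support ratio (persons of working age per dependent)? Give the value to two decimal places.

Support ratio = 65.33 / (12.50 + 22.33) = 65.33 / 34.83 = 1.88

Support ratio: 1.88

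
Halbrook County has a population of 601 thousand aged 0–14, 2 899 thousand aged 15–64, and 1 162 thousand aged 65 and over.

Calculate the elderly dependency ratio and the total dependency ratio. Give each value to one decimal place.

Old-age dependency ratio = 1 162 / 2 899 × 100 = 40.1
Total dependency ratio = (601 + 1 162) / 2 899 × 100 = 1 763 / 2 899 × 100 = 60.8

Old-age dependency ratio: 40.1
Total dependency ratio: 60.8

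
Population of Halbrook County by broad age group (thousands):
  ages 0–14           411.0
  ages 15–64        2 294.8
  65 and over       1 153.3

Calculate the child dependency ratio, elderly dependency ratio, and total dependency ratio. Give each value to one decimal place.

Youth dependency ratio: 17.9
Old-age dependency ratio: 50.3
Total dependency ratio: 68.2

Youth dependency ratio = 411.0 / 2 294.8 × 100 = 17.9
Old-age dependency ratio = 1 153.3 / 2 294.8 × 100 = 50.3
Total dependency ratio = (411.0 + 1 153.3) / 2 294.8 × 100 = 1 564.3 / 2 294.8 × 100 = 68.2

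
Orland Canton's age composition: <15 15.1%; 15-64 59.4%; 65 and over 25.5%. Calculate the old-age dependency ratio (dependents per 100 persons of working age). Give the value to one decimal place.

Old-age dependency ratio: 42.9

Old-age dependency ratio = 25.5 / 59.4 × 100 = 42.9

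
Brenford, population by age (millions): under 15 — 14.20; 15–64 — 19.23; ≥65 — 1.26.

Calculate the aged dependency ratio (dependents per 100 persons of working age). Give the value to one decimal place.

Old-age dependency ratio: 6.6

Old-age dependency ratio = 1.26 / 19.23 × 100 = 6.6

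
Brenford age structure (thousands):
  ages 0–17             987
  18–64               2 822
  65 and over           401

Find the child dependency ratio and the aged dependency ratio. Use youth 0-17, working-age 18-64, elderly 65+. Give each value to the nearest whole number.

Youth dependency ratio = 987 / 2 822 × 100 = 35
Old-age dependency ratio = 401 / 2 822 × 100 = 14

Youth dependency ratio: 35
Old-age dependency ratio: 14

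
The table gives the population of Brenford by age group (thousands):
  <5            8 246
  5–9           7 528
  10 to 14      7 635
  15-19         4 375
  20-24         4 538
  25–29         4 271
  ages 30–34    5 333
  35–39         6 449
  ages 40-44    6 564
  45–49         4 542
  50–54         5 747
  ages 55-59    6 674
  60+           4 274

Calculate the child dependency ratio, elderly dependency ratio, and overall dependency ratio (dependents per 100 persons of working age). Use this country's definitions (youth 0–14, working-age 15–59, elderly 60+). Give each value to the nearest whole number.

0–14: 8 246 + 7 528 + 7 635 = 23 409
15–59: 4 375 + 4 538 + 4 271 + 5 333 + 6 449 + 6 564 + 4 542 + 5 747 + 6 674 = 48 493
60+: 4 274
Youth dependency ratio = 23 409 / 48 493 × 100 = 48
Old-age dependency ratio = 4 274 / 48 493 × 100 = 9
Total dependency ratio = (23 409 + 4 274) / 48 493 × 100 = 27 683 / 48 493 × 100 = 57

Youth dependency ratio: 48
Old-age dependency ratio: 9
Total dependency ratio: 57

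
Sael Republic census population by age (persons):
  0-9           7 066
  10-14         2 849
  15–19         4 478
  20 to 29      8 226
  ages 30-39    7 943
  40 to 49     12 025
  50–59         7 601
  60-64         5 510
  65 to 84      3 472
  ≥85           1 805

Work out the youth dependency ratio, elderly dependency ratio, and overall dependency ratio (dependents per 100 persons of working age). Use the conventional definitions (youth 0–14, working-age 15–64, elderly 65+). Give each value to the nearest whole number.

0–14: 7 066 + 2 849 = 9 915
15–64: 4 478 + 8 226 + 7 943 + 12 025 + 7 601 + 5 510 = 45 783
65+: 3 472 + 1 805 = 5 277
Youth dependency ratio = 9 915 / 45 783 × 100 = 22
Old-age dependency ratio = 5 277 / 45 783 × 100 = 12
Total dependency ratio = (9 915 + 5 277) / 45 783 × 100 = 15 192 / 45 783 × 100 = 33

Youth dependency ratio: 22
Old-age dependency ratio: 12
Total dependency ratio: 33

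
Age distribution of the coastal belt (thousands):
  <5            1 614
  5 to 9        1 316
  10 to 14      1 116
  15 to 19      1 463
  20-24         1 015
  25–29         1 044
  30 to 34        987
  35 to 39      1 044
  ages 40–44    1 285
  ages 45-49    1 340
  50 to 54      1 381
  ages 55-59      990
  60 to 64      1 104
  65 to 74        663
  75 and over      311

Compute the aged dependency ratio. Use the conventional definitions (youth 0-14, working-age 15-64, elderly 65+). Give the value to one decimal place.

0–14: 1 614 + 1 316 + 1 116 = 4 046
15–64: 1 463 + 1 015 + 1 044 + 987 + 1 044 + 1 285 + 1 340 + 1 381 + 990 + 1 104 = 11 653
65+: 663 + 311 = 974
Old-age dependency ratio = 974 / 11 653 × 100 = 8.4

Old-age dependency ratio: 8.4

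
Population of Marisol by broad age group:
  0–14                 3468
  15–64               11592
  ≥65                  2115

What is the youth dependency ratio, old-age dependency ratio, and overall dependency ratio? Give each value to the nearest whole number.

Youth dependency ratio: 30
Old-age dependency ratio: 18
Total dependency ratio: 48

Youth dependency ratio = 3468 / 11592 × 100 = 30
Old-age dependency ratio = 2115 / 11592 × 100 = 18
Total dependency ratio = (3468 + 2115) / 11592 × 100 = 5583 / 11592 × 100 = 48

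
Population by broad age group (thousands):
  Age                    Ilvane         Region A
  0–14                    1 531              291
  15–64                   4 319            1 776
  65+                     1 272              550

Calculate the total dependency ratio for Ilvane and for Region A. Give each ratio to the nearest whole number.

Ilvane: 65
Region A: 47

Ilvane: (1 531 + 1 272) / 4 319 × 100 = 2 803 / 4 319 × 100 = 65
Region A: (291 + 550) / 1 776 × 100 = 841 / 1 776 × 100 = 47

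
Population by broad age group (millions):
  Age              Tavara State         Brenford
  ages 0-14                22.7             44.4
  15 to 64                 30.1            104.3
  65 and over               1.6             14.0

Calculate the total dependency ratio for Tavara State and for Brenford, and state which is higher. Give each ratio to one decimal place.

Tavara State: 80.7
Brenford: 56.0
Higher: Tavara State

Tavara State: (22.7 + 1.6) / 30.1 × 100 = 24.3 / 30.1 × 100 = 80.7
Brenford: (44.4 + 14.0) / 104.3 × 100 = 58.4 / 104.3 × 100 = 56.0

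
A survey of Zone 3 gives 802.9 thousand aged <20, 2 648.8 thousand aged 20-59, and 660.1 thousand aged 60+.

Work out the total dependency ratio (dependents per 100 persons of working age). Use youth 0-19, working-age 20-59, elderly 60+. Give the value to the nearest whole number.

Total dependency ratio = (802.9 + 660.1) / 2 648.8 × 100 = 1 463.0 / 2 648.8 × 100 = 55

Total dependency ratio: 55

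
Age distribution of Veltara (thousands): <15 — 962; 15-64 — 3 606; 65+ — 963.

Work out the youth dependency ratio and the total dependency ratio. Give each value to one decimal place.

Youth dependency ratio = 962 / 3 606 × 100 = 26.7
Total dependency ratio = (962 + 963) / 3 606 × 100 = 1 925 / 3 606 × 100 = 53.4

Youth dependency ratio: 26.7
Total dependency ratio: 53.4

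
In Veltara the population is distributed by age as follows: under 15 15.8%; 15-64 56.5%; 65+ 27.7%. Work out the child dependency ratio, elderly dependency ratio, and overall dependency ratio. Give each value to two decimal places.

Youth dependency ratio = 15.8 / 56.5 × 100 = 27.96
Old-age dependency ratio = 27.7 / 56.5 × 100 = 49.03
Total dependency ratio = (15.8 + 27.7) / 56.5 × 100 = 43.5 / 56.5 × 100 = 76.99

Youth dependency ratio: 27.96
Old-age dependency ratio: 49.03
Total dependency ratio: 76.99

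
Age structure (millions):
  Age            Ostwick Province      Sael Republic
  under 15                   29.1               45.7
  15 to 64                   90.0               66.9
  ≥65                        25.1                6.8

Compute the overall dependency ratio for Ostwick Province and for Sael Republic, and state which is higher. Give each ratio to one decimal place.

Ostwick Province: 60.2
Sael Republic: 78.5
Higher: Sael Republic

Ostwick Province: (29.1 + 25.1) / 90.0 × 100 = 54.2 / 90.0 × 100 = 60.2
Sael Republic: (45.7 + 6.8) / 66.9 × 100 = 52.5 / 66.9 × 100 = 78.5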